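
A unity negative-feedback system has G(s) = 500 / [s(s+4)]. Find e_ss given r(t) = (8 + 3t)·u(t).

0.024

The open loop has one pole at the origin → type 1 system. Treating each term separately:
  • 8: tracked with zero error.
  • 3t: e_ss = 3/K_v with K_v=125 → 0.024.
Total e_ss = 0.024.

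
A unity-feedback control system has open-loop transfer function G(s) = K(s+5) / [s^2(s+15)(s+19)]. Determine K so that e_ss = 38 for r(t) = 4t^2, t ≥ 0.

12

System type = 2 (two poles at s=0).
K_a = lim_{s→0} s^2·G(s) = K·5 / (15·19) = (1/57)·K.
e_ss = 8/K_a = 38 ⇒ K_a = 4/19 ⇒ K = (4/19)/(1/57) = 12.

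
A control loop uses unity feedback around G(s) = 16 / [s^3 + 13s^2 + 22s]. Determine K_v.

8/11

Lowest-order denominator term is 22s, so the open loop has 1 pole at the origin → type 1 system.
K_v = lim_{s→0} s·G(s) = 16 / 22 = 8/11.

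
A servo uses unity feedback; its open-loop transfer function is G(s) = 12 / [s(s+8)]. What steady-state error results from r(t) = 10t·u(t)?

The open loop has one pole at the origin → type 1 system.
K_v = lim_{s→0} s·G(s) = 12 / (8) = 1.5.
e_ss = 10/K_v = 10/1.5 = 20/3.

20/3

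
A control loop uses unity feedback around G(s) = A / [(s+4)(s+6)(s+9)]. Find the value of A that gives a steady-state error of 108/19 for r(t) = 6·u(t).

G(s) has no factors of s in the denominator, so the system is type 0.
K_p = lim_{s→0} G(s) = A / (4·6·9) = (1/216)·A.
e_ss = 6/(1 + K_p) = 108/19 ⇒ 1 + (1/216)·A = 19/18 ⇒ A = 12.

12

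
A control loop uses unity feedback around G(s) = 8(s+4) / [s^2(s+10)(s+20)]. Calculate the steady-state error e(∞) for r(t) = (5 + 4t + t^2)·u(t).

System type = 2 (two poles at s=0). Treating each term separately:
  • 5: tracked with zero error.
  • 4t: tracked with zero error.
  • t^2: e_ss = 2/K_a with K_a=0.16 → 12.5.
Total e_ss = 12.5.

12.5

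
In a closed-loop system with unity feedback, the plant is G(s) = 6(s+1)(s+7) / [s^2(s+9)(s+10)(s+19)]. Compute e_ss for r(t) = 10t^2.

The open loop has two poles at the origin → type 2 system.
K_a = lim_{s→0} s^2·G(s) = 6·1·7 / (9·10·19) = 7/285.
r(t) = 10t^2 gives R(s) = 20/s^3.
e_ss = 20/K_a = 20/(7/285) = 5700/7.

5700/7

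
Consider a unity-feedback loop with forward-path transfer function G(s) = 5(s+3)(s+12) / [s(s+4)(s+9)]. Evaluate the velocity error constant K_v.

5

The open loop has one pole at the origin → type 1 system.
K_v = lim_{s→0} s·G(s) = 5·3·12 / (4·9) = 5.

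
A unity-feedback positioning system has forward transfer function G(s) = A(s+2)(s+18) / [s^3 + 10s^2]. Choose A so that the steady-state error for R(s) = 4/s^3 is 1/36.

40

Lowest-order denominator term is 10s^2, so the open loop has 2 poles at the origin → type 2 system.
K_a = lim_{s→0} s^2·G(s) = A·2·18 / 10 = 3.6·A.
e_ss = 4/K_a = 1/36 ⇒ K_a = 144 ⇒ A = 144/3.6 = 40.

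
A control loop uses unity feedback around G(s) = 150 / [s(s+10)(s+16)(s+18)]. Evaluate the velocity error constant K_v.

The open loop has one pole at the origin → type 1 system.
K_v = lim_{s→0} s·G(s) = 150 / (10·16·18) = 5/96.

5/96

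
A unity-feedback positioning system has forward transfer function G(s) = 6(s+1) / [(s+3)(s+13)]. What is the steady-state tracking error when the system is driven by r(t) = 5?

13/3

G(s) has no factors of s in the denominator, so the system is type 0.
K_p = lim_{s→0} G(s) = 6·1 / (3·13) = 2/13.
e_ss = 5/(1 + K_p) = 5/(15/13) = 13/3.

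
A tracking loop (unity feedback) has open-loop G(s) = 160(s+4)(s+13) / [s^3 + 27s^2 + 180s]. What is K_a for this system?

0

The denominator has no term below 180s — 1 pole at s=0, type 1.
K_a = lim_{s→0} s^2·G(s) = 0 (the extra factor of s kills the finite limit).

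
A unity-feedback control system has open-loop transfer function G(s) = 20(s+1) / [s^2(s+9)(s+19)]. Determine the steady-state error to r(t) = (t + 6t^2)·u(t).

Two free integrators in G(s): this is a type 2 system. Taking each input component in turn:
  • t: tracked with zero error.
  • 6t^2: e_ss = 12/K_a with K_a=20/171 → 102.6.
Total e_ss = 102.6.

102.6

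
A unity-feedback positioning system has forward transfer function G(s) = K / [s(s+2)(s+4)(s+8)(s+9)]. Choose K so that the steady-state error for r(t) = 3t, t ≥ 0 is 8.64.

One free integrator in G(s): this is a type 1 system.
K_v = lim_{s→0} s·G(s) = K / (2·4·8·9) = (1/576)·K.
e_ss = 3/K_v = 8.64 ⇒ K_v = 25/72 ⇒ K = (25/72)/(1/576) = 200.

200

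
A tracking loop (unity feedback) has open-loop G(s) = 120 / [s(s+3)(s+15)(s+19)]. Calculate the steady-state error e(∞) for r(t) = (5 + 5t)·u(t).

35.625

The open loop has one pole at the origin → type 1 system. Treating each term separately:
  • 5: tracked with zero error.
  • 5t: e_ss = 5/K_v with K_v=8/57 → 35.625.
Total e_ss = 35.625.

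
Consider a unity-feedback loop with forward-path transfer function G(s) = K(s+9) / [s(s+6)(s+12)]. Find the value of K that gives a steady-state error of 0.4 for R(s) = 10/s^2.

One free integrator in G(s): this is a type 1 system.
K_v = lim_{s→0} s·G(s) = K·9 / (6·12) = 0.125·K.
e_ss = 10/K_v = 0.4 ⇒ K_v = 25 ⇒ K = 25/0.125 = 200.

200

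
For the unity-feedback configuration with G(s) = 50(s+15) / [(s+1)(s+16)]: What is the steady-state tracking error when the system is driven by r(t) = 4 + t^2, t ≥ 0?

No free integrators in G(s): this is a type 0 system. Treating each term separately:
  • 4: e_ss = 4/(1+K_p) with K_p=46.875 → 32/383.
  • t^2: a type-0 system cannot track it, e_ss → ∞.
The unbounded component dominates.

infinity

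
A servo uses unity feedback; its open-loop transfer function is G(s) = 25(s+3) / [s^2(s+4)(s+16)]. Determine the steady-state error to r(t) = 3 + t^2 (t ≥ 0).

The open loop has two poles at the origin → type 2 system. By superposition:
  • 3: tracked with zero error.
  • t^2: e_ss = 2/K_a with K_a=75/64 → 128/75.
Total e_ss = 128/75.

128/75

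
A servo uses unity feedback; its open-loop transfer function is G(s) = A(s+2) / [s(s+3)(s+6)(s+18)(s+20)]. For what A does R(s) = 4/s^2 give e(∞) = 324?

G(s) has one factor of s in the denominator, so the system is type 1.
K_v = lim_{s→0} s·G(s) = A·2 / (3·6·18·20) = (1/3240)·A.
e_ss = 4/K_v = 324 ⇒ K_v = 1/81 ⇒ A = (1/81)/(1/3240) = 40.

40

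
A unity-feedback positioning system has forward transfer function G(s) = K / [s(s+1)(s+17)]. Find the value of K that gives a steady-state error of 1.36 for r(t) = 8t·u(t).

100

One free integrator in G(s): this is a type 1 system.
K_v = lim_{s→0} s·G(s) = K / (1·17) = (1/17)·K.
e_ss = 8/K_v = 1.36 ⇒ K_v = 100/17 ⇒ K = (100/17)/(1/17) = 100.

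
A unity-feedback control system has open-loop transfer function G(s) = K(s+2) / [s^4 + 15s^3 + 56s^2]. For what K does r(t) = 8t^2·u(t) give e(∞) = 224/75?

150

Factoring s^2 from the denominator leaves a polynomial with constant term 56, so the system is type 2.
K_a = lim_{s→0} s^2·G(s) = K·2 / 56 = (1/28)·K.
e_ss = 16/K_a = 224/75 ⇒ K_a = 75/14 ⇒ K = (75/14)/(1/28) = 150.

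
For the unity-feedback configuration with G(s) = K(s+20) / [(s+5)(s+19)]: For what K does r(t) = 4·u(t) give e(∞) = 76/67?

12

G(s) has no factors of s in the denominator, so the system is type 0.
K_p = lim_{s→0} G(s) = K·20 / (5·19) = (4/19)·K.
e_ss = 4/(1 + K_p) = 76/67 ⇒ 1 + (4/19)·K = 67/19 ⇒ K = 12.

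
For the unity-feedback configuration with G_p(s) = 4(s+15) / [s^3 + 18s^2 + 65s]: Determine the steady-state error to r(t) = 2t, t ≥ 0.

Lowest-order denominator term is 65s, so the open loop has 1 pole at the origin → type 1 system.
K_v = lim_{s→0} s·G_p(s) = 4·15 / 65 = 12/13.
e_ss = 2/K_v = 2/(12/13) = 13/6.

13/6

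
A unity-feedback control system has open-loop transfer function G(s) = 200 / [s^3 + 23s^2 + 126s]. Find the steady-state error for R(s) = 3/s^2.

Lowest-order denominator term is 126s, so the open loop has 1 pole at the origin → type 1 system.
K_v = lim_{s→0} s·G(s) = 200 / 126 = 100/63.
e_ss = 3/K_v = 3/(100/63) = 1.89.

1.89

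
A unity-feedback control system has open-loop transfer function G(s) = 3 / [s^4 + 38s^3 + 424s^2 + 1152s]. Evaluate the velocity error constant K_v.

1/384

The denominator has no term below 1152s — 1 pole at s=0, type 1.
K_v = lim_{s→0} s·G(s) = 3 / 1152 = 1/384.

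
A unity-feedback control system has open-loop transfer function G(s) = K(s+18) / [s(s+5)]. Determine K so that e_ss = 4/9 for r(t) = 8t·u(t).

The open loop has one pole at the origin → type 1 system.
K_v = lim_{s→0} s·G(s) = K·18 / (5) = 3.6·K.
e_ss = 8/K_v = 4/9 ⇒ K_v = 18 ⇒ K = 18/3.6 = 5.

5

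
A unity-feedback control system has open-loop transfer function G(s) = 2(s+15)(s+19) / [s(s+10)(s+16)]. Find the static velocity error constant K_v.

3.5625

The open loop has one pole at the origin → type 1 system.
K_v = lim_{s→0} s·G(s) = 2·15·19 / (10·16) = 3.5625.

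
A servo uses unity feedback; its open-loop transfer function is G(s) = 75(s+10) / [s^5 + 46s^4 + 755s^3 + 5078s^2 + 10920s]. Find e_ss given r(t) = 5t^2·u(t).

infinity

Factoring s from the denominator leaves a polynomial with constant term 10920, so the system is type 1.
For a type-1 system K_a = 0, so e_ss to a parabolic input is unbounded.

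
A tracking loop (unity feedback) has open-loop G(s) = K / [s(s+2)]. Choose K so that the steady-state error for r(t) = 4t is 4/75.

150

System type = 1 (one pole at s=0).
K_v = lim_{s→0} s·G(s) = K / (2) = 0.5·K.
e_ss = 4/K_v = 4/75 ⇒ K_v = 75 ⇒ K = 75/0.5 = 150.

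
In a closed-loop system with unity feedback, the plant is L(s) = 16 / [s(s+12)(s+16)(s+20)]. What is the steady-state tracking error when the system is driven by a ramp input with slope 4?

960

L(s) has one factor of s in the denominator, so the system is type 1.
K_v = lim_{s→0} s·L(s) = 16 / (12·16·20) = 1/240.
e_ss = 4/K_v = 4/(1/240) = 960.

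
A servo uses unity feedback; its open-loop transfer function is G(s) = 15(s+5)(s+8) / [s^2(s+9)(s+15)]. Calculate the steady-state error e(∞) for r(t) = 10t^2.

4.5

Two free integrators in G(s): this is a type 2 system.
K_a = lim_{s→0} s^2·G(s) = 15·5·8 / (9·15) = 40/9.
r(t) = 10t^2 gives R(s) = 20/s^3.
e_ss = 20/K_a = 20/(40/9) = 4.5.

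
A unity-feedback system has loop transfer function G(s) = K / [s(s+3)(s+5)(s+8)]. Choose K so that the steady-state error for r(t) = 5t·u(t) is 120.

G(s) has one factor of s in the denominator, so the system is type 1.
K_v = lim_{s→0} s·G(s) = K / (3·5·8) = (1/120)·K.
e_ss = 5/K_v = 120 ⇒ K_v = 1/24 ⇒ K = (1/24)/(1/120) = 5.

5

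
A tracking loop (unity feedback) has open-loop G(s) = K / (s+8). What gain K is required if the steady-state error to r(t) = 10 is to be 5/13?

The open loop has no poles at the origin → type 0 system.
K_p = lim_{s→0} G(s) = K / (8) = 0.125·K.
e_ss = 10/(1 + K_p) = 5/13 ⇒ 1 + 0.125·K = 26 ⇒ K = 200.

200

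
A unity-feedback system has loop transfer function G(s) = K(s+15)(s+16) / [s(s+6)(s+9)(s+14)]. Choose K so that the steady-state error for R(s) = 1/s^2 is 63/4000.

200

System type = 1 (one pole at s=0).
K_v = lim_{s→0} s·G(s) = K·15·16 / (6·9·14) = (20/63)·K.
e_ss = 1/K_v = 63/4000 ⇒ K_v = 4000/63 ⇒ K = (4000/63)/(20/63) = 200.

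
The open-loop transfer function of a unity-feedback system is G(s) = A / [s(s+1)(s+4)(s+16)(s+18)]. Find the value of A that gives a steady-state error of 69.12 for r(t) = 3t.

The open loop has one pole at the origin → type 1 system.
K_v = lim_{s→0} s·G(s) = A / (1·4·16·18) = (1/1152)·A.
e_ss = 3/K_v = 69.12 ⇒ K_v = 25/576 ⇒ A = (25/576)/(1/1152) = 50.

50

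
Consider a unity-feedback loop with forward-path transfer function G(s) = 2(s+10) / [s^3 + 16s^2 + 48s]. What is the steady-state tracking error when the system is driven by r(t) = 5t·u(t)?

12

Lowest-order denominator term is 48s, so the open loop has 1 pole at the origin → type 1 system.
K_v = lim_{s→0} s·G(s) = 2·10 / 48 = 5/12.
e_ss = 5/K_v = 5/(5/12) = 12.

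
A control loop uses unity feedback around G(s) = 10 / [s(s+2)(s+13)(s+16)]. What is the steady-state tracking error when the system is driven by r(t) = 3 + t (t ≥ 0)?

41.6

The open loop has one pole at the origin → type 1 system. Treating each term separately:
  • 3: tracked with zero error.
  • t: e_ss = 1/K_v with K_v=5/208 → 41.6.
Total e_ss = 41.6.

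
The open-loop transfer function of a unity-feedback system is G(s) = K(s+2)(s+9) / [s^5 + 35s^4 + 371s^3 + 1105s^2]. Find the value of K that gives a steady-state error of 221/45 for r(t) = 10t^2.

Lowest-order denominator term is 1105s^2, so the open loop has 2 poles at the origin → type 2 system.
K_a = lim_{s→0} s^2·G(s) = K·2·9 / 1105 = (18/1105)·K.
e_ss = 20/K_a = 221/45 ⇒ K_a = 900/221 ⇒ K = (900/221)/(18/1105) = 250.

250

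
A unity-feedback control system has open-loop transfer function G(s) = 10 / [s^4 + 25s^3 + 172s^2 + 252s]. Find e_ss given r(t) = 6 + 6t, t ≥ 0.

151.2

Lowest-order denominator term is 252s, so the open loop has 1 pole at the origin → type 1 system. Treating each term separately:
  • 6: tracked with zero error.
  • 6t: e_ss = 6/K_v with K_v=5/126 → 151.2.
Total e_ss = 151.2.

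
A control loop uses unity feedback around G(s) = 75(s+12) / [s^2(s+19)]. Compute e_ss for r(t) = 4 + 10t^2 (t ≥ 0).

G(s) has two factors of s in the denominator, so the system is type 2. Taking each input component in turn:
  • 4: tracked with zero error.
  • 10t^2: e_ss = 20/K_a with K_a=900/19 → 19/45.
Total e_ss = 19/45.

19/45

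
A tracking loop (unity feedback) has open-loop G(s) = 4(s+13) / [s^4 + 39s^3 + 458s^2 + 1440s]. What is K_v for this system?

13/360

Factoring s from the denominator leaves a polynomial with constant term 1440, so the system is type 1.
K_v = lim_{s→0} s·G(s) = 4·13 / 1440 = 13/360.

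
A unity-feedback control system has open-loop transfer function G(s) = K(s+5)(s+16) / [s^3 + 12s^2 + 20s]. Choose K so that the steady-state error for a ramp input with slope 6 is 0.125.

12

Lowest-order denominator term is 20s, so the open loop has 1 pole at the origin → type 1 system.
K_v = lim_{s→0} s·G(s) = K·5·16 / 20 = 4·K.
e_ss = 6/K_v = 0.125 ⇒ K_v = 48 ⇒ K = 48/4 = 12.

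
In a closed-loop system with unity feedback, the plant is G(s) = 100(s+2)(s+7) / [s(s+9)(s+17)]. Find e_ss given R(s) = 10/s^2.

G(s) has one factor of s in the denominator, so the system is type 1.
K_v = lim_{s→0} s·G(s) = 100·2·7 / (9·17) = 1400/153.
e_ss = 10/K_v = 10/(1400/153) = 153/140.

153/140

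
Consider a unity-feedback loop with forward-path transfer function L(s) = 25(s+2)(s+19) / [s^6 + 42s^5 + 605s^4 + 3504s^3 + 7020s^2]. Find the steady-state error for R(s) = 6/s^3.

Factoring s^2 from the denominator leaves a polynomial with constant term 7020, so the system is type 2.
K_a = lim_{s→0} s^2·L(s) = 25·2·19 / 7020 = 95/702.
r(t) = 3t^2 gives R(s) = 6/s^3.
e_ss = 6/K_a = 6/(95/702) = 4212/95.

4212/95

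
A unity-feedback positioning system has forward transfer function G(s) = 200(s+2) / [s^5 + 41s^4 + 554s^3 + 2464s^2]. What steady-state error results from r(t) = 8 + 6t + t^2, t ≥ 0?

Lowest-order denominator term is 2464s^2, so the open loop has 2 poles at the origin → type 2 system. Taking each input component in turn:
  • 8: tracked with zero error.
  • 6t: tracked with zero error.
  • t^2: e_ss = 2/K_a with K_a=25/154 → 12.32.
Total e_ss = 12.32.

12.32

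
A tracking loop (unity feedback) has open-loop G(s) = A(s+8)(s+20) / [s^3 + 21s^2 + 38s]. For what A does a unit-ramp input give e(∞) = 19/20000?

The denominator has no term below 38s — 1 pole at s=0, type 1.
K_v = lim_{s→0} s·G(s) = A·8·20 / 38 = (80/19)·A.
e_ss = 1/K_v = 19/20000 ⇒ K_v = 20000/19 ⇒ A = (20000/19)/(80/19) = 250.

250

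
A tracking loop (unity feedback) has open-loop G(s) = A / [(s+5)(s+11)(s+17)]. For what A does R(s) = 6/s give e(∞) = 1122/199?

60

No free integrators in G(s): this is a type 0 system.
K_p = lim_{s→0} G(s) = A / (5·11·17) = (1/935)·A.
e_ss = 6/(1 + K_p) = 1122/199 ⇒ 1 + (1/935)·A = 199/187 ⇒ A = 60.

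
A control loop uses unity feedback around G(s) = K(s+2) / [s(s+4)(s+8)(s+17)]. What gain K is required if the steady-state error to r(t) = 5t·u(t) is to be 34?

G(s) has one factor of s in the denominator, so the system is type 1.
K_v = lim_{s→0} s·G(s) = K·2 / (4·8·17) = (1/272)·K.
e_ss = 5/K_v = 34 ⇒ K_v = 5/34 ⇒ K = (5/34)/(1/272) = 40.

40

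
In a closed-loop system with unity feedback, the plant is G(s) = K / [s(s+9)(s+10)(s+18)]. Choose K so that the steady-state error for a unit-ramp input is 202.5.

8

System type = 1 (one pole at s=0).
K_v = lim_{s→0} s·G(s) = K / (9·10·18) = (1/1620)·K.
e_ss = 1/K_v = 202.5 ⇒ K_v = 2/405 ⇒ K = (2/405)/(1/1620) = 8.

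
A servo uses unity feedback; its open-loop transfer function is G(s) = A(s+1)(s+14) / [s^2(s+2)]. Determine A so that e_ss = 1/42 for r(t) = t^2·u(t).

12

G(s) has two factors of s in the denominator, so the system is type 2.
K_a = lim_{s→0} s^2·G(s) = A·1·14 / (2) = 7·A.
e_ss = 2/K_a = 1/42 ⇒ K_a = 84 ⇒ A = 84/7 = 12.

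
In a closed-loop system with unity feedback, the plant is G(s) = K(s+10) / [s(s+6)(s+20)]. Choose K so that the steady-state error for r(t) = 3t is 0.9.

40

The open loop has one pole at the origin → type 1 system.
K_v = lim_{s→0} s·G(s) = K·10 / (6·20) = (1/12)·K.
e_ss = 3/K_v = 0.9 ⇒ K_v = 10/3 ⇒ K = (10/3)/(1/12) = 40.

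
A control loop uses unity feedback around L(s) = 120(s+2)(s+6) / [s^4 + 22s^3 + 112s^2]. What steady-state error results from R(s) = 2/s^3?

Lowest-order denominator term is 112s^2, so the open loop has 2 poles at the origin → type 2 system.
K_a = lim_{s→0} s^2·L(s) = 120·2·6 / 112 = 90/7.
r(t) = t^2 gives R(s) = 2/s^3.
e_ss = 2/K_a = 2/(90/7) = 7/45.

7/45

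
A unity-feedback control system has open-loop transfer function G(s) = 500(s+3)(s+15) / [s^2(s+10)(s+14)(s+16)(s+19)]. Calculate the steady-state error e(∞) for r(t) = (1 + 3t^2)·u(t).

System type = 2 (two poles at s=0). By superposition:
  • 1: tracked with zero error.
  • 3t^2: e_ss = 6/K_a with K_a=1125/2128 → 4256/375.
Total e_ss = 4256/375.

4256/375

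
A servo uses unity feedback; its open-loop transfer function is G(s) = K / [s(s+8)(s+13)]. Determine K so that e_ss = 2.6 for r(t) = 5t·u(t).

System type = 1 (one pole at s=0).
K_v = lim_{s→0} s·G(s) = K / (8·13) = (1/104)·K.
e_ss = 5/K_v = 2.6 ⇒ K_v = 25/13 ⇒ K = (25/13)/(1/104) = 200.

200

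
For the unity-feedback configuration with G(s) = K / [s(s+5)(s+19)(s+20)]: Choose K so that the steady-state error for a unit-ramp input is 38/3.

150

The open loop has one pole at the origin → type 1 system.
K_v = lim_{s→0} s·G(s) = K / (5·19·20) = (1/1900)·K.
e_ss = 1/K_v = 38/3 ⇒ K_v = 3/38 ⇒ K = (3/38)/(1/1900) = 150.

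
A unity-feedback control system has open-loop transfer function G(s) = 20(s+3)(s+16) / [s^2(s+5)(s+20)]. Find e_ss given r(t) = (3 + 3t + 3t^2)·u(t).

0.625

The open loop has two poles at the origin → type 2 system. Taking each input component in turn:
  • 3: tracked with zero error.
  • 3t: tracked with zero error.
  • 3t^2: e_ss = 6/K_a with K_a=9.6 → 0.625.
Total e_ss = 0.625.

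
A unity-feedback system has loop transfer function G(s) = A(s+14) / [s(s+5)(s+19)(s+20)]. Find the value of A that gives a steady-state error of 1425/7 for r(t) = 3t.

G(s) has one factor of s in the denominator, so the system is type 1.
K_v = lim_{s→0} s·G(s) = A·14 / (5·19·20) = (7/950)·A.
e_ss = 3/K_v = 1425/7 ⇒ K_v = 7/475 ⇒ A = (7/475)/(7/950) = 2.

2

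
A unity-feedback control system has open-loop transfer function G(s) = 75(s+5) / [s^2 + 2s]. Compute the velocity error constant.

187.5

The denominator has no term below 2s — 1 pole at s=0, type 1.
K_v = lim_{s→0} s·G(s) = 75·5 / 2 = 187.5.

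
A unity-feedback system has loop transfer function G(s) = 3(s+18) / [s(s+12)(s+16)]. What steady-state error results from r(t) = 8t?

256/9

One free integrator in G(s): this is a type 1 system.
K_v = lim_{s→0} s·G(s) = 3·18 / (12·16) = 9/32.
e_ss = 8/K_v = 8/(9/32) = 256/9.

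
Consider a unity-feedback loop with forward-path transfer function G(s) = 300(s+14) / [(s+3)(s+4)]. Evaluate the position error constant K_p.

350

G(s) has no factors of s in the denominator, so the system is type 0.
K_p = lim_{s→0} G(s) = 300·14 / (3·4) = 350.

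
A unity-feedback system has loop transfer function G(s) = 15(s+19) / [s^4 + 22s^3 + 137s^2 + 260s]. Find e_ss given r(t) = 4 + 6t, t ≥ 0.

104/19

Lowest-order denominator term is 260s, so the open loop has 1 pole at the origin → type 1 system. Treating each term separately:
  • 4: tracked with zero error.
  • 6t: e_ss = 6/K_v with K_v=57/52 → 104/19.
Total e_ss = 104/19.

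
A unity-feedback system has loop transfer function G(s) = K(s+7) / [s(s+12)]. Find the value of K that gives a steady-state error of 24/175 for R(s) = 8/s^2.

100

System type = 1 (one pole at s=0).
K_v = lim_{s→0} s·G(s) = K·7 / (12) = (7/12)·K.
e_ss = 8/K_v = 24/175 ⇒ K_v = 175/3 ⇒ K = (175/3)/(7/12) = 100.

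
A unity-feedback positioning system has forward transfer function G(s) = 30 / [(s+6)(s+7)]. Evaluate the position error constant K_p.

5/7

No free integrators in G(s): this is a type 0 system.
K_p = lim_{s→0} G(s) = 30 / (6·7) = 5/7.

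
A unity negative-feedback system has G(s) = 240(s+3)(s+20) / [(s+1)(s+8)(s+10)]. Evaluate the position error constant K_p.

180

The open loop has no poles at the origin → type 0 system.
K_p = lim_{s→0} G(s) = 240·3·20 / (1·8·10) = 180.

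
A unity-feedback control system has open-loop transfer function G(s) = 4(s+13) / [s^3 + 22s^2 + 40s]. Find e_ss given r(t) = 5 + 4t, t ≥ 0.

40/13

Factoring s from the denominator leaves a polynomial with constant term 40, so the system is type 1. Taking each input component in turn:
  • 5: tracked with zero error.
  • 4t: e_ss = 4/K_v with K_v=1.3 → 40/13.
Total e_ss = 40/13.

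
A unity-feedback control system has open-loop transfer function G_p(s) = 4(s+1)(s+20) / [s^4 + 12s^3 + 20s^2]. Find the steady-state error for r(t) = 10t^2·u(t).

5

Lowest-order denominator term is 20s^2, so the open loop has 2 poles at the origin → type 2 system.
K_a = lim_{s→0} s^2·G_p(s) = 4·1·20 / 20 = 4.
r(t) = 10t^2 gives R(s) = 20/s^3.
e_ss = 20/K_a = 20/4 = 5.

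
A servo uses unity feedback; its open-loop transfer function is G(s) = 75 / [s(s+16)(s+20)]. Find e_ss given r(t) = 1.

System type = 1 (one pole at s=0).
A type-1 system has K_p = ∞, so it tracks a step input with zero steady-state error.

0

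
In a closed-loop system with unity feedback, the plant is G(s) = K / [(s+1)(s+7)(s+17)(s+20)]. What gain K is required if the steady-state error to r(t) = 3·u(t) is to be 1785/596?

The open loop has no poles at the origin → type 0 system.
K_p = lim_{s→0} G(s) = K / (1·7·17·20) = (1/2380)·K.
e_ss = 3/(1 + K_p) = 1785/596 ⇒ 1 + (1/2380)·K = 596/595 ⇒ K = 4.

4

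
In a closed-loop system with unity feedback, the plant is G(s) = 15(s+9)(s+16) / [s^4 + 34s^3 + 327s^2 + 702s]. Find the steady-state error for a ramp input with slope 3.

0.975

The denominator has no term below 702s — 1 pole at s=0, type 1.
K_v = lim_{s→0} s·G(s) = 15·9·16 / 702 = 40/13.
e_ss = 3/K_v = 3/(40/13) = 0.975.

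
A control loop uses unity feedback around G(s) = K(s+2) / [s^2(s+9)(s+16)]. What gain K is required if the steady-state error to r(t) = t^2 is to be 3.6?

40

System type = 2 (two poles at s=0).
K_a = lim_{s→0} s^2·G(s) = K·2 / (9·16) = (1/72)·K.
e_ss = 2/K_a = 3.6 ⇒ K_a = 5/9 ⇒ K = (5/9)/(1/72) = 40.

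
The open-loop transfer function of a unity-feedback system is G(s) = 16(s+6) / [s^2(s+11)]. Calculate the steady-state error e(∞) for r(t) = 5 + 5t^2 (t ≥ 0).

G(s) has two factors of s in the denominator, so the system is type 2. Treating each term separately:
  • 5: tracked with zero error.
  • 5t^2: e_ss = 10/K_a with K_a=96/11 → 55/48.
Total e_ss = 55/48.

55/48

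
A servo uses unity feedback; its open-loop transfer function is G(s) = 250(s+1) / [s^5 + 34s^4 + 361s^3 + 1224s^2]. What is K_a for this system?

Factoring s^2 from the denominator leaves a polynomial with constant term 1224, so the system is type 2.
K_a = lim_{s→0} s^2·G(s) = 250·1 / 1224 = 125/612.

125/612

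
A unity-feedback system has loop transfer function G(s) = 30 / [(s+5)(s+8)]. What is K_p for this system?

The open loop has no poles at the origin → type 0 system.
K_p = lim_{s→0} G(s) = 30 / (5·8) = 0.75.

0.75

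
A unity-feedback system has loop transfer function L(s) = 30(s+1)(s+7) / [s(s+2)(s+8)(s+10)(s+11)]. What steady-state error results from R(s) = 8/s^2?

L(s) has one factor of s in the denominator, so the system is type 1.
K_v = lim_{s→0} s·L(s) = 30·1·7 / (2·8·10·11) = 21/176.
e_ss = 8/K_v = 8/(21/176) = 1408/21.

1408/21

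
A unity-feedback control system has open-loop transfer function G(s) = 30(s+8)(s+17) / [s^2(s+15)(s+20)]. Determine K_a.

The open loop has two poles at the origin → type 2 system.
K_a = lim_{s→0} s^2·G(s) = 30·8·17 / (15·20) = 13.6.

13.6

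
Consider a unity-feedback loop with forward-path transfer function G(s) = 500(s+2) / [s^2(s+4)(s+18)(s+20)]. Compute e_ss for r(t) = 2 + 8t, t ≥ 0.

The open loop has two poles at the origin → type 2 system. By superposition:
  • 2: tracked with zero error.
  • 8t: tracked with zero error.
Total e_ss = 0.

0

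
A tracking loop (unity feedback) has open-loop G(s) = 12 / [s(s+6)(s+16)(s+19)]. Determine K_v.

System type = 1 (one pole at s=0).
K_v = lim_{s→0} s·G(s) = 12 / (6·16·19) = 1/152.

1/152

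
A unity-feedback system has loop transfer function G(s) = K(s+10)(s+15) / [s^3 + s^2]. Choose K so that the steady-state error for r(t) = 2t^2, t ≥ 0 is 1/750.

20

Lowest-order denominator term is s^2, so the open loop has 2 poles at the origin → type 2 system.
K_a = lim_{s→0} s^2·G(s) = K·10·15 / 1 = 150·K.
e_ss = 4/K_a = 1/750 ⇒ K_a = 3000 ⇒ K = 3000/150 = 20.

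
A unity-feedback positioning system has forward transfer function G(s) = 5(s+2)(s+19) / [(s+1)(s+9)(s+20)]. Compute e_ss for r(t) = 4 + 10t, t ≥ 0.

System type = 0 (no poles at s=0). Taking each input component in turn:
  • 4: e_ss = 4/(1+K_p) with K_p=19/18 → 72/37.
  • 10t: a type-0 system cannot track it, e_ss → ∞.
The unbounded component dominates.

infinity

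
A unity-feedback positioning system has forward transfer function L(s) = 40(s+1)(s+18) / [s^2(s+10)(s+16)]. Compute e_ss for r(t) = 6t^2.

8/3

Two free integrators in L(s): this is a type 2 system.
K_a = lim_{s→0} s^2·L(s) = 40·1·18 / (10·16) = 4.5.
r(t) = 6t^2 gives R(s) = 12/s^3.
e_ss = 12/K_a = 12/4.5 = 8/3.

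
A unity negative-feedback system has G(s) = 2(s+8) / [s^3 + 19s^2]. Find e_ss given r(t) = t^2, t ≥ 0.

2.375

Factoring s^2 from the denominator leaves a polynomial with constant term 19, so the system is type 2.
K_a = lim_{s→0} s^2·G(s) = 2·8 / 19 = 16/19.
r(t) = t^2 gives R(s) = 2/s^3.
e_ss = 2/K_a = 2/(16/19) = 2.375.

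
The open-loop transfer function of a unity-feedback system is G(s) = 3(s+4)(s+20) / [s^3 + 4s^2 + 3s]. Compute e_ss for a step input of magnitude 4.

0

Factoring s from the denominator leaves a polynomial with constant term 3, so the system is type 1.
K_p = ∞ for a type-1 system; e_ss to a step is zero.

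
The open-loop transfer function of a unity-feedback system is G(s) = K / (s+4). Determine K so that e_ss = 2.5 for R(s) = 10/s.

12

The open loop has no poles at the origin → type 0 system.
K_p = lim_{s→0} G(s) = K / (4) = 0.25·K.
e_ss = 10/(1 + K_p) = 2.5 ⇒ 1 + 0.25·K = 4 ⇒ K = 12.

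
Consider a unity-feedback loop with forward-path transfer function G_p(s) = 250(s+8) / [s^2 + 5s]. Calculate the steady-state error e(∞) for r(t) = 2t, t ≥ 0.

0.005

Factoring s from the denominator leaves a polynomial with constant term 5, so the system is type 1.
K_v = lim_{s→0} s·G_p(s) = 250·8 / 5 = 400.
e_ss = 2/K_v = 2/400 = 0.005.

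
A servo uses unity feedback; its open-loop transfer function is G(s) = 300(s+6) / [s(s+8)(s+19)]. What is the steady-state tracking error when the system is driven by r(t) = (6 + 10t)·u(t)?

38/45

One free integrator in G(s): this is a type 1 system. Taking each input component in turn:
  • 6: tracked with zero error.
  • 10t: e_ss = 10/K_v with K_v=225/19 → 38/45.
Total e_ss = 38/45.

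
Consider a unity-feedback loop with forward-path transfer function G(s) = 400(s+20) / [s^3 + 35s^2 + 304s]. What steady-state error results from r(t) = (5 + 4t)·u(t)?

Factoring s from the denominator leaves a polynomial with constant term 304, so the system is type 1. Taking each input component in turn:
  • 5: tracked with zero error.
  • 4t: e_ss = 4/K_v with K_v=500/19 → 0.152.
Total e_ss = 0.152.

0.152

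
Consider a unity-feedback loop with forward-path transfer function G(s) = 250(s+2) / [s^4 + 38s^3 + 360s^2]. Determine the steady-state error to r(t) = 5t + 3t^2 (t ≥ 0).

Factoring s^2 from the denominator leaves a polynomial with constant term 360, so the system is type 2. Treating each term separately:
  • 5t: tracked with zero error.
  • 3t^2: e_ss = 6/K_a with K_a=25/18 → 4.32.
Total e_ss = 4.32.

4.32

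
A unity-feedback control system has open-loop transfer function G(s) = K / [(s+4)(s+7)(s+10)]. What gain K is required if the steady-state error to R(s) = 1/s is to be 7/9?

G(s) has no factors of s in the denominator, so the system is type 0.
K_p = lim_{s→0} G(s) = K / (4·7·10) = (1/280)·K.
e_ss = 1/(1 + K_p) = 7/9 ⇒ 1 + (1/280)·K = 9/7 ⇒ K = 80.

80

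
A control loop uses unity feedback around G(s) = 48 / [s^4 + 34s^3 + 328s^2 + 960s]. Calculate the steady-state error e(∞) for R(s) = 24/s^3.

Lowest-order denominator term is 960s, so the open loop has 1 pole at the origin → type 1 system.
K_a = lim_{s→0} s^2·G(s) = 0; the steady-state error to this parabolic input grows without bound.

infinity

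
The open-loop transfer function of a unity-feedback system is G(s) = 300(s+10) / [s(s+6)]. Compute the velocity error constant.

G(s) has one factor of s in the denominator, so the system is type 1.
K_v = lim_{s→0} s·G(s) = 300·10 / (6) = 500.

500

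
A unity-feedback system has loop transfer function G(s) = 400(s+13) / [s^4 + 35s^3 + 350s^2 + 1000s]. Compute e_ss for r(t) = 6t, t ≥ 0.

Lowest-order denominator term is 1000s, so the open loop has 1 pole at the origin → type 1 system.
K_v = lim_{s→0} s·G(s) = 400·13 / 1000 = 5.2.
e_ss = 6/K_v = 6/5.2 = 15/13.

15/13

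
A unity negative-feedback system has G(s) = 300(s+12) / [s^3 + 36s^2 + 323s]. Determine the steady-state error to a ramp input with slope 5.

323/720

The denominator has no term below 323s — 1 pole at s=0, type 1.
K_v = lim_{s→0} s·G(s) = 300·12 / 323 = 3600/323.
e_ss = 5/K_v = 5/(3600/323) = 323/720.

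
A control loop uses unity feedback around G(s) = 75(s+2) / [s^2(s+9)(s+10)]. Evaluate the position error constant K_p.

K_p = lim_{s→0} G(s); with 2 poles at the origin the limit diverges, so K_p = ∞.

infinity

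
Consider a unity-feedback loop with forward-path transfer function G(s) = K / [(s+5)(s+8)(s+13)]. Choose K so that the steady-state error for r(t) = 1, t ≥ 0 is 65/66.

System type = 0 (no poles at s=0).
K_p = lim_{s→0} G(s) = K / (5·8·13) = (1/520)·K.
e_ss = 1/(1 + K_p) = 65/66 ⇒ 1 + (1/520)·K = 66/65 ⇒ K = 8.

8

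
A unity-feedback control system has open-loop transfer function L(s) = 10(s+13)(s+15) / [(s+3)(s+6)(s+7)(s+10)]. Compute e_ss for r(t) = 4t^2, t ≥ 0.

infinity

L(s) has no factors of s in the denominator, so the system is type 0.
For a type-0 system K_a = 0, so e_ss to a parabolic input is unbounded.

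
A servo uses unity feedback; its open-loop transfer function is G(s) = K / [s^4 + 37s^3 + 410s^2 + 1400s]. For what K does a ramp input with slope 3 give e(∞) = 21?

200

The denominator has no term below 1400s — 1 pole at s=0, type 1.
K_v = lim_{s→0} s·G(s) = K / 1400 = (1/1400)·K.
e_ss = 3/K_v = 21 ⇒ K_v = 1/7 ⇒ K = (1/7)/(1/1400) = 200.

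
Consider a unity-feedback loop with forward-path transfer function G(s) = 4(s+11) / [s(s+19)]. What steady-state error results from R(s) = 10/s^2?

95/22

One free integrator in G(s): this is a type 1 system.
K_v = lim_{s→0} s·G(s) = 4·11 / (19) = 44/19.
e_ss = 10/K_v = 10/(44/19) = 95/22.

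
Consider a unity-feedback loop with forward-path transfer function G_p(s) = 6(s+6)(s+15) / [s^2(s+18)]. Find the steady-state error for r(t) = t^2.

G_p(s) has two factors of s in the denominator, so the system is type 2.
K_a = lim_{s→0} s^2·G_p(s) = 6·6·15 / (18) = 30.
r(t) = t^2 gives R(s) = 2/s^3.
e_ss = 2/K_a = 2/30 = 1/15.

1/15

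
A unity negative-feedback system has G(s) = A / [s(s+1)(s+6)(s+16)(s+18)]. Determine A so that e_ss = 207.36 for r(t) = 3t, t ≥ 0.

25

The open loop has one pole at the origin → type 1 system.
K_v = lim_{s→0} s·G(s) = A / (1·6·16·18) = (1/1728)·A.
e_ss = 3/K_v = 207.36 ⇒ K_v = 25/1728 ⇒ A = (25/1728)/(1/1728) = 25.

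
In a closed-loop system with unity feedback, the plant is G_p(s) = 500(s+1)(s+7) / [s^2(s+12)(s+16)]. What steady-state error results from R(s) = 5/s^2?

0

Two free integrators in G_p(s): this is a type 2 system.
K_v = ∞ for a type-2 system; e_ss to a ramp is zero.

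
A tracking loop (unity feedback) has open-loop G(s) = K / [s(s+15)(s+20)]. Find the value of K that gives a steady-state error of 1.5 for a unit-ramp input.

System type = 1 (one pole at s=0).
K_v = lim_{s→0} s·G(s) = K / (15·20) = (1/300)·K.
e_ss = 1/K_v = 1.5 ⇒ K_v = 2/3 ⇒ K = (2/3)/(1/300) = 200.

200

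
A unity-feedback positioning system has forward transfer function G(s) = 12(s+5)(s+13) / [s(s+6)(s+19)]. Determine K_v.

130/19

System type = 1 (one pole at s=0).
K_v = lim_{s→0} s·G(s) = 12·5·13 / (6·19) = 130/19.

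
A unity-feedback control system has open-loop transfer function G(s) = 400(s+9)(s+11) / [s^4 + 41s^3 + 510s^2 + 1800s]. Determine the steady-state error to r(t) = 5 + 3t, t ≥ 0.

3/22

Lowest-order denominator term is 1800s, so the open loop has 1 pole at the origin → type 1 system. By superposition:
  • 5: tracked with zero error.
  • 3t: e_ss = 3/K_v with K_v=22 → 3/22.
Total e_ss = 3/22.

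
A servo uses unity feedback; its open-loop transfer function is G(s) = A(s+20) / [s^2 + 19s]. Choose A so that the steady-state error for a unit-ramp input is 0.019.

50

The denominator has no term below 19s — 1 pole at s=0, type 1.
K_v = lim_{s→0} s·G(s) = A·20 / 19 = (20/19)·A.
e_ss = 1/K_v = 0.019 ⇒ K_v = 1000/19 ⇒ A = (1000/19)/(20/19) = 50.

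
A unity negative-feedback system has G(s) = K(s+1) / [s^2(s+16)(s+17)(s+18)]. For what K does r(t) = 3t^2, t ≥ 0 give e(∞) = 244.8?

Two free integrators in G(s): this is a type 2 system.
K_a = lim_{s→0} s^2·G(s) = K·1 / (16·17·18) = (1/4896)·K.
e_ss = 6/K_a = 244.8 ⇒ K_a = 5/204 ⇒ K = (5/204)/(1/4896) = 120.

120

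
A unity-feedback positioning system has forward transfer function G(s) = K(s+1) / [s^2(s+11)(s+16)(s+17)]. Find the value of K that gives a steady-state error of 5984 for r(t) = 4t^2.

The open loop has two poles at the origin → type 2 system.
K_a = lim_{s→0} s^2·G(s) = K·1 / (11·16·17) = (1/2992)·K.
e_ss = 8/K_a = 5984 ⇒ K_a = 1/748 ⇒ K = (1/748)/(1/2992) = 4.

4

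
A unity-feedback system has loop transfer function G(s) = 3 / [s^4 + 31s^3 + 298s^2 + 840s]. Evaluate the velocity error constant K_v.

Lowest-order denominator term is 840s, so the open loop has 1 pole at the origin → type 1 system.
K_v = lim_{s→0} s·G(s) = 3 / 840 = 1/280.

1/280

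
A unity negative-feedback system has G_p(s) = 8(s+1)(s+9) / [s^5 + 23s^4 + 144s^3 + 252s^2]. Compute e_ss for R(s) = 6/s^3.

Lowest-order denominator term is 252s^2, so the open loop has 2 poles at the origin → type 2 system.
K_a = lim_{s→0} s^2·G_p(s) = 8·1·9 / 252 = 2/7.
r(t) = 3t^2 gives R(s) = 6/s^3.
e_ss = 6/K_a = 6/(2/7) = 21.

21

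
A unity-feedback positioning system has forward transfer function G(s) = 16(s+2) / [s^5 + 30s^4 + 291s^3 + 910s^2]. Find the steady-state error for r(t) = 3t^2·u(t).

Factoring s^2 from the denominator leaves a polynomial with constant term 910, so the system is type 2.
K_a = lim_{s→0} s^2·G(s) = 16·2 / 910 = 16/455.
r(t) = 3t^2 gives R(s) = 6/s^3.
e_ss = 6/K_a = 6/(16/455) = 170.625.

170.625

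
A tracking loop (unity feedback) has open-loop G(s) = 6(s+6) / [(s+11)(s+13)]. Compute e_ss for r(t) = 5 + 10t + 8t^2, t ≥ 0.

infinity

System type = 0 (no poles at s=0). Treating each term separately:
  • 5: e_ss = 5/(1+K_p) with K_p=36/143 → 715/179.
  • 10t: a type-0 system cannot track it, e_ss → ∞.
  • 8t^2: a type-0 system cannot track it, e_ss → ∞.
The unbounded component dominates.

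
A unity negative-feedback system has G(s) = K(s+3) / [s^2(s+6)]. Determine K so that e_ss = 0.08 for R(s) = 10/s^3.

System type = 2 (two poles at s=0).
K_a = lim_{s→0} s^2·G(s) = K·3 / (6) = 0.5·K.
e_ss = 10/K_a = 0.08 ⇒ K_a = 125 ⇒ K = 125/0.5 = 250.

250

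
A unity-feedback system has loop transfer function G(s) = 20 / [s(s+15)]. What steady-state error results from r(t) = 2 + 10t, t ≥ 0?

G(s) has one factor of s in the denominator, so the system is type 1. Taking each input component in turn:
  • 2: tracked with zero error.
  • 10t: e_ss = 10/K_v with K_v=4/3 → 7.5.
Total e_ss = 7.5.

7.5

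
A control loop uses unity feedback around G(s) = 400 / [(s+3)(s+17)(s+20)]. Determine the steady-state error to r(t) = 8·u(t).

408/71

System type = 0 (no poles at s=0).
K_p = lim_{s→0} G(s) = 400 / (3·17·20) = 20/51.
e_ss = 8/(1 + K_p) = 8/(71/51) = 408/71.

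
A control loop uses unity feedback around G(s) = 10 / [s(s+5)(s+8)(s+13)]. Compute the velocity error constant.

1/52

G(s) has one factor of s in the denominator, so the system is type 1.
K_v = lim_{s→0} s·G(s) = 10 / (5·8·13) = 1/52.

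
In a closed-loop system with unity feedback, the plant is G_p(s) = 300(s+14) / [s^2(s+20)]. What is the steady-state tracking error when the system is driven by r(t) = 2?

G_p(s) has two factors of s in the denominator, so the system is type 2.
A type-2 system has K_p = ∞, so it tracks a step input with zero steady-state error.

0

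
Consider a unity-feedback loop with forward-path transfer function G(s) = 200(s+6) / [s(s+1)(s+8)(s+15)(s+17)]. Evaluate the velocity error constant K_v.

10/17

The open loop has one pole at the origin → type 1 system.
K_v = lim_{s→0} s·G(s) = 200·6 / (1·8·15·17) = 10/17.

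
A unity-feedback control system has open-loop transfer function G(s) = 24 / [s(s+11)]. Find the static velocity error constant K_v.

24/11

G(s) has one factor of s in the denominator, so the system is type 1.
K_v = lim_{s→0} s·G(s) = 24 / (11) = 24/11.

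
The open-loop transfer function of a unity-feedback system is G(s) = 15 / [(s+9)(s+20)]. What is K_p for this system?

System type = 0 (no poles at s=0).
K_p = lim_{s→0} G(s) = 15 / (9·20) = 1/12.

1/12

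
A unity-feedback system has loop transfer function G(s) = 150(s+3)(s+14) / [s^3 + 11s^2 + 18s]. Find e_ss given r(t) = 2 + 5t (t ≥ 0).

1/70

Lowest-order denominator term is 18s, so the open loop has 1 pole at the origin → type 1 system. Taking each input component in turn:
  • 2: tracked with zero error.
  • 5t: e_ss = 5/K_v with K_v=350 → 1/70.
Total e_ss = 1/70.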